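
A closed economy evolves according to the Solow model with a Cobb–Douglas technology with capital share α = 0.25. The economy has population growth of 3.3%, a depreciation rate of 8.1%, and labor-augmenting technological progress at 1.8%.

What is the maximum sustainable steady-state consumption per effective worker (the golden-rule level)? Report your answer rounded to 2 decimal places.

At the golden rule, f'(k) = n + g + δ, so α·k^(α−1) = n + g + δ and k_gold = (α/(n + g + δ))^(1/(1−α)).
k_gold = (0.25/0.132)^(1/0.75) = 1.8939^1.3333 ≈ 2.3432
c_gold = f(k_gold) − (n + g + δ)·k_gold = 1.2372 − 0.132×2.3432 ≈ 0.9279

c_gold ≈ 0.93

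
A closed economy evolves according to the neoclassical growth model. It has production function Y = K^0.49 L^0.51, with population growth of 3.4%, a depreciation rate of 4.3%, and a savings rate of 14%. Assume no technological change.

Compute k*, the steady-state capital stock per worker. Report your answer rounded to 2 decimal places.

k* ≈ 3.23

Steady state requires s·f(k) = (n + δ)·k, i.e. s·k^α = (n + δ)·k.
Rearranging, k^(1−α) = s / (n + δ).
k^0.51 = 0.14 / (0.034 + 0.043) = 0.14 / 0.077 = 1.8182
k* = 1.8182^(1/0.51) ≈ 3.2292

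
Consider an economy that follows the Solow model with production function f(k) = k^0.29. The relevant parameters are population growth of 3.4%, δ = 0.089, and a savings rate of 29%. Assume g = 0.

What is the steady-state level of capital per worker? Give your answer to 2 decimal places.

k* = 3.35

In steady state, investment equals break-even investment: s·k^α = (n + δ)·k.
Rearranging, k^(1−α) = s / (n + δ).
k^0.71 = 0.29 / (0.034 + 0.089) = 0.29 / 0.123 = 2.3577
k* = 2.3577^(1/0.71) ≈ 3.3468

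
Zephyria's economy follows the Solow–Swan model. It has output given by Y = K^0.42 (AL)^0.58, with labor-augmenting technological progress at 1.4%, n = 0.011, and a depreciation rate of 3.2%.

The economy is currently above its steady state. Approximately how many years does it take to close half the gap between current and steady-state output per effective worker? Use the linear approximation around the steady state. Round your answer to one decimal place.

Near the steady state the convergence rate is λ = (1 − α)(n + g + δ).
λ = (1 − 0.42) × 0.057 = 0.58 × 0.057 = 0.03306
Half-life = ln 2 / λ = 0.6931 / 0.03306 ≈ 20.96 years

t_½ ≈ 21.0 years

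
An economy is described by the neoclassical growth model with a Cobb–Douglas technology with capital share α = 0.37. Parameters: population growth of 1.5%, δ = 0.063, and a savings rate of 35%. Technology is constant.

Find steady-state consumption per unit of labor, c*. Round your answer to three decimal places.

c* = 1.570

In steady state, investment equals break-even investment: s·k^α = (n + δ)·k.
Rearranging, k^(1−α) = s / (n + δ).
k^0.63 = 0.35 / (0.015 + 0.063) = 0.35 / 0.078 = 4.4872
k* = 4.4872^(1/0.63) ≈ 10.8363
y* = (k*)^α = 10.8363^0.37 ≈ 2.4149
c* = (1 − s)·y* = (1 − 0.35) × 2.4149 ≈ 1.5697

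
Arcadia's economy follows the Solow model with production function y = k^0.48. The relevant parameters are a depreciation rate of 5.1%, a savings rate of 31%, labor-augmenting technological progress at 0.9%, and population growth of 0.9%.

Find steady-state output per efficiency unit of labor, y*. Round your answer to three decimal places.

Steady state requires s·f(k) = (n + g + δ)·k, i.e. s·k^α = (n + g + δ)·k.
Dividing both sides by k: k^(1−α) = s / (n + g + δ).
k^0.52 = 0.31 / (0.009 + 0.009 + 0.051) = 0.31 / 0.069 = 4.4928
k* = 4.4928^(1/0.52) ≈ 17.9821
y* = (k*)^α = 17.9821^0.48 ≈ 4.0024

y* = 4.002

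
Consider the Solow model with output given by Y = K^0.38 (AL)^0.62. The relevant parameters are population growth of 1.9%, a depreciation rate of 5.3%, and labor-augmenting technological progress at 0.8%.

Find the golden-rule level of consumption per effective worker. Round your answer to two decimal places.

c_gold ≈ 1.61

At the golden rule, f'(k) = n + g + δ, so α·k^(α−1) = n + g + δ and k_gold = (α/(n + g + δ))^(1/(1−α)).
k_gold = (0.38/0.080)^(1/0.62) = 4.7500^1.6129 ≈ 12.3435
c_gold = f(k_gold) − (n + g + δ)·k_gold = 2.5986 − 0.080×12.3435 ≈ 1.6111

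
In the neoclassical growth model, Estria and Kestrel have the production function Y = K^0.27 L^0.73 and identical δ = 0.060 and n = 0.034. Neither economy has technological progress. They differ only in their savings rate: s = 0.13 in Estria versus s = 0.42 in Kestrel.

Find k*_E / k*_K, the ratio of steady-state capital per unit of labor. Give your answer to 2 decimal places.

k*_E / k*_K ≈ 0.20

Steady-state k* = [s/(n + δ)]^(1/(1−α)), so the ratio is [ (s_E/(n + δ)_E) / (s_K/(n + δ)_K) ]^1.3699.
s_E/(n + δ)_E = 0.13/0.094 = 1.3830; s_K/(n + δ)_K = 0.42/0.094 = 4.4681.
Ratio = (1.3830/4.4681)^1.3699 = 0.3095^1.3699 ≈ 0.2006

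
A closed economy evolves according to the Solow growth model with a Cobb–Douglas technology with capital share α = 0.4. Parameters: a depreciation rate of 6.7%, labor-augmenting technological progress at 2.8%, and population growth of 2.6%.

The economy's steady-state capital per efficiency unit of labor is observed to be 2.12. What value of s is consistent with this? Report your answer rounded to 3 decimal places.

s ≈ 0.190

Steady state requires s·f(k) = (n + g + δ)·k, i.e. s·k^α = (n + g + δ)·k.
So s / (n + g + δ) = (k*)^(1−α) = 2.12^0.6 = 1.5696.
Therefore s = 1.5696 × (n + g + δ) = 1.5696 × 0.121 = 0.1899.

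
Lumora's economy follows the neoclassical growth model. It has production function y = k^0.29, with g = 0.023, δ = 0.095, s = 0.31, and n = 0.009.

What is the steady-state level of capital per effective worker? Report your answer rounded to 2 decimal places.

In steady state, investment equals break-even investment: s·k^α = (n + g + δ)·k.
Rearranging, k^(1−α) = s / (n + g + δ).
k^0.71 = 0.31 / (0.009 + 0.023 + 0.095) = 0.31 / 0.127 = 2.4409
k* = 2.4409^(1/0.71) ≈ 3.5144

k* ≈ 3.51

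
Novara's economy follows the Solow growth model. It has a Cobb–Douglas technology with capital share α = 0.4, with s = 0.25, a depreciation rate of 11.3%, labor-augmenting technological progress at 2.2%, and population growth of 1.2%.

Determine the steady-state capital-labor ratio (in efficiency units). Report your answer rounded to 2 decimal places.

k* = 2.42

Steady state requires s·f(k) = (n + g + δ)·k, i.e. s·k^α = (n + g + δ)·k.
Dividing both sides by k: k^(1−α) = s / (n + g + δ).
k^0.6 = 0.25 / (0.012 + 0.022 + 0.113) = 0.25 / 0.147 = 1.7007
k* = 1.7007^(1/0.6) ≈ 2.4231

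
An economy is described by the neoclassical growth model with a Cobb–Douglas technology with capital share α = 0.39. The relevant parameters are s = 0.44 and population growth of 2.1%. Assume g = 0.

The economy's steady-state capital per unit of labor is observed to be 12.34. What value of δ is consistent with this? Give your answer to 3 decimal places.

In steady state, investment equals break-even investment: s·k^α = (n + δ)·k.
So s / (n + δ) = (k*)^(1−α) = 12.34^0.61 = 4.6313.
Therefore n + δ = s / 4.6313 = 0.44 / 4.6313 = 0.0950, so δ = 0.0950 − 0.021 = 0.0740.

δ ≈ 0.074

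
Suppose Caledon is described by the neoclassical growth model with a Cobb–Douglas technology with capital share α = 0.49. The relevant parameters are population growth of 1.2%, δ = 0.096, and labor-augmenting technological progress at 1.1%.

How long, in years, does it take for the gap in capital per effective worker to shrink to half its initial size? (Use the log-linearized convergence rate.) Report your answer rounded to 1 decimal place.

Near the steady state the convergence rate is λ = (1 − α)(n + g + δ).
λ = (1 − 0.49) × 0.119 = 0.51 × 0.119 = 0.06069
Half-life = ln 2 / λ = 0.6931 / 0.06069 ≈ 11.42 years

t_½ ≈ 11.4 years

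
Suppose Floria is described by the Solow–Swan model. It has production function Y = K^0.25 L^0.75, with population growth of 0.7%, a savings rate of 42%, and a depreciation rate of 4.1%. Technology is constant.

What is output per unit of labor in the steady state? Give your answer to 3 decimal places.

y* = 2.061

At the steady state, Δk = 0, so s·k^α = (n + δ)·k.
Rearranging, k^(1−α) = s / (n + δ).
k^0.75 = 0.42 / (0.007 + 0.041) = 0.42 / 0.048 = 8.7500
k* = 8.7500^(1/0.75) ≈ 18.0306
y* = (k*)^α = 18.0306^0.25 ≈ 2.0606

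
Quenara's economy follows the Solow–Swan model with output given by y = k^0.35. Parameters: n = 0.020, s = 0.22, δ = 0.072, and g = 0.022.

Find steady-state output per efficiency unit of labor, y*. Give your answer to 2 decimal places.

At the steady state, Δk = 0, so s·k^α = (n + g + δ)·k.
Rearranging, k^(1−α) = s / (n + g + δ).
k^0.65 = 0.22 / (0.020 + 0.022 + 0.072) = 0.22 / 0.114 = 1.9298
k* = 1.9298^(1/0.65) ≈ 2.7495
y* = (k*)^α = 2.7495^0.35 ≈ 1.4248

y* ≈ 1.42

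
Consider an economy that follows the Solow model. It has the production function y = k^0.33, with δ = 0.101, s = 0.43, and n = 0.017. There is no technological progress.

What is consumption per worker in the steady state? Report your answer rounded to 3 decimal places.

Steady state requires s·f(k) = (n + δ)·k, i.e. s·k^α = (n + δ)·k.
Dividing both sides by k: k^(1−α) = s / (n + δ).
k^0.67 = 0.43 / (0.017 + 0.101) = 0.43 / 0.118 = 3.6441
k* = 3.6441^(1/0.67) ≈ 6.8896
y* = (k*)^α = 6.8896^0.33 ≈ 1.8906
c* = (1 − s)·y* = (1 − 0.43) × 1.8906 ≈ 1.0776

c* ≈ 1.078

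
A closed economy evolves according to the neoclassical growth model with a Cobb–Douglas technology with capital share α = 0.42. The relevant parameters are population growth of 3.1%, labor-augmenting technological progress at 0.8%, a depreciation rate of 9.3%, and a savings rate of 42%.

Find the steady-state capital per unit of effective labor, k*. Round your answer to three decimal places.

In steady state, investment equals break-even investment: s·k^α = (n + g + δ)·k.
Rearranging, k^(1−α) = s / (n + g + δ).
k^0.58 = 0.42 / (0.031 + 0.008 + 0.093) = 0.42 / 0.132 = 3.1818
k* = 3.1818^(1/0.58) ≈ 7.3566

k* = 7.357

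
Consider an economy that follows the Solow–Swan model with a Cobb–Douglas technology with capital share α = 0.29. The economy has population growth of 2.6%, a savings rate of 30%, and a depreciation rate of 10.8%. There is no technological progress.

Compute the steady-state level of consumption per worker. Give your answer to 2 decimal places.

c* ≈ 0.97

At the steady state, Δk = 0, so s·k^α = (n + δ)·k.
Dividing both sides by k: k^(1−α) = s / (n + δ).
k^0.71 = 0.30 / (0.026 + 0.108) = 0.30 / 0.134 = 2.2388
k* = 2.2388^(1/0.71) ≈ 3.1116
y* = (k*)^α = 3.1116^0.29 ≈ 1.3898
c* = (1 − s)·y* = (1 − 0.30) × 1.3898 ≈ 0.9729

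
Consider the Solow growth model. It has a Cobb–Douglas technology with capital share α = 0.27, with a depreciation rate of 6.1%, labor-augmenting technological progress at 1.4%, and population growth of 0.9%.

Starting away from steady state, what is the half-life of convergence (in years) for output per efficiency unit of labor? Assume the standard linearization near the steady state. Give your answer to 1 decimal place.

t_½ ≈ 11.3 years

Near the steady state the convergence rate is λ = (1 − α)(n + g + δ).
λ = (1 − 0.27) × 0.084 = 0.73 × 0.084 = 0.06132
Half-life = ln 2 / λ = 0.6931 / 0.06132 ≈ 11.30 years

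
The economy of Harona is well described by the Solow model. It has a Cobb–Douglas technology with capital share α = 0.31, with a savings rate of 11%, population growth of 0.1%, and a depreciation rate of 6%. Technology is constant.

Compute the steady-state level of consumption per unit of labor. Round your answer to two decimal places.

c* = 1.16

In steady state, investment equals break-even investment: s·k^α = (n + δ)·k.
Dividing both sides by k: k^(1−α) = s / (n + δ).
k^0.69 = 0.11 / (0.001 + 0.060) = 0.11 / 0.061 = 1.8033
k* = 1.8033^(1/0.69) ≈ 2.3502
y* = (k*)^α = 2.3502^0.31 ≈ 1.3033
c* = (1 − s)·y* = (1 − 0.11) × 1.3033 ≈ 1.1599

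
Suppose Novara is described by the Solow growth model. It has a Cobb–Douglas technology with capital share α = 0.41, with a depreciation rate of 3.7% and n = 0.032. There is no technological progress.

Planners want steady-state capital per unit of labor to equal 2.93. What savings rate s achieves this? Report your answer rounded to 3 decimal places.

s ≈ 0.130

At the steady state, Δk = 0, so s·k^α = (n + δ)·k.
So s / (n + δ) = (k*)^(1−α) = 2.93^0.59 = 1.8856.
Therefore s = 1.8856 × (n + δ) = 1.8856 × 0.069 = 0.1301.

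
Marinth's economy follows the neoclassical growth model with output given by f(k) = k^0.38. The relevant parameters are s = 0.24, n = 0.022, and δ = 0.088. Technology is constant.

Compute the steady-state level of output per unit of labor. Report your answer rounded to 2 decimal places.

y* = 1.61

At the steady state, Δk = 0, so s·k^α = (n + δ)·k.
Rearranging, k^(1−α) = s / (n + δ).
k^0.62 = 0.24 / (0.022 + 0.088) = 0.24 / 0.110 = 2.1818
k* = 2.1818^(1/0.62) ≈ 3.5195
y* = (k*)^α = 3.5195^0.38 ≈ 1.6131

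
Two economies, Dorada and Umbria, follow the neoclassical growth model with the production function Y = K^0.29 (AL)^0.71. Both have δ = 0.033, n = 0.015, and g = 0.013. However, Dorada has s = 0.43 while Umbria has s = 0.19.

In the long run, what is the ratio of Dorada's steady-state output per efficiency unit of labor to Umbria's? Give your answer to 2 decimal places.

Steady-state y* = [s/(n + g + δ)]^(α/(1−α)), so the ratio is [ (s_D/(n + g + δ)_D) / (s_U/(n + g + δ)_U) ]^0.4085.
s_D/(n + g + δ)_D = 0.43/0.061 = 7.0492; s_U/(n + g + δ)_U = 0.19/0.061 = 3.1148.
Ratio = (7.0492/3.1148)^0.4085 = 2.2631^0.4085 ≈ 1.3960

y*_D / y*_U ≈ 1.40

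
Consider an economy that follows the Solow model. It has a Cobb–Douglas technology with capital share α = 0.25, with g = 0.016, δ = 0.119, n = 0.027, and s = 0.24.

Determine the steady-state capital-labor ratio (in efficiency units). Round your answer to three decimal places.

k* = 1.689

At the steady state, Δk = 0, so s·k^α = (n + g + δ)·k.
Dividing both sides by k: k^(1−α) = s / (n + g + δ).
k^0.75 = 0.24 / (0.027 + 0.016 + 0.119) = 0.24 / 0.162 = 1.4815
k* = 1.4815^(1/0.75) ≈ 1.6889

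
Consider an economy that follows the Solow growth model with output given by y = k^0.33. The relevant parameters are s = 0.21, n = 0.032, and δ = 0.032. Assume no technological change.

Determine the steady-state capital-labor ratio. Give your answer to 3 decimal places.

In steady state, investment equals break-even investment: s·k^α = (n + δ)·k.
Rearranging, k^(1−α) = s / (n + δ).
k^0.67 = 0.21 / (0.032 + 0.032) = 0.21 / 0.064 = 3.2813
k* = 3.2813^(1/0.67) ≈ 5.8914

k* = 5.891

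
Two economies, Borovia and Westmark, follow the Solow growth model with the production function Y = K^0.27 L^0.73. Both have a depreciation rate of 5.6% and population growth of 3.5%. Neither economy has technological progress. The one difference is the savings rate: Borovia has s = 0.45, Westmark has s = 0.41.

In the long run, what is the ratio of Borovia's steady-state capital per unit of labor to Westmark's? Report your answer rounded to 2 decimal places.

ratio ≈ 1.14

Steady-state k* = [s/(n + δ)]^(1/(1−α)), so the ratio is [ (s_B/(n + δ)_B) / (s_W/(n + δ)_W) ]^1.3699.
s_B/(n + δ)_B = 0.45/0.091 = 4.9451; s_W/(n + δ)_W = 0.41/0.091 = 4.5055.
Ratio = (4.9451/4.5055)^1.3699 = 1.0976^1.3699 ≈ 1.1361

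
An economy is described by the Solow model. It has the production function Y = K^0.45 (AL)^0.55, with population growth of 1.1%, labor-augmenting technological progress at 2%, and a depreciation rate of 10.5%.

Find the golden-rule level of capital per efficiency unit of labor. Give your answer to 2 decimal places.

k_gold ≈ 8.81

The golden rule sets f'(k) = n + g + δ, i.e. α·k^(α−1) = n + g + δ.
So k^(1−α) = α / (n + g + δ) = 0.45 / 0.136 = 3.3088.
k_gold = 3.3088^(1/0.55) ≈ 8.8076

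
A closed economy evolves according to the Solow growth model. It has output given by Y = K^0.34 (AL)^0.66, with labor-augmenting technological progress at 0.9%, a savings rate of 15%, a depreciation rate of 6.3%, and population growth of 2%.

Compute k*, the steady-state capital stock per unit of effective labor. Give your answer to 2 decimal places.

k* = 2.10

In steady state, investment equals break-even investment: s·k^α = (n + g + δ)·k.
Rearranging, k^(1−α) = s / (n + g + δ).
k^0.66 = 0.15 / (0.020 + 0.009 + 0.063) = 0.15 / 0.092 = 1.6304
k* = 1.6304^(1/0.66) ≈ 2.0973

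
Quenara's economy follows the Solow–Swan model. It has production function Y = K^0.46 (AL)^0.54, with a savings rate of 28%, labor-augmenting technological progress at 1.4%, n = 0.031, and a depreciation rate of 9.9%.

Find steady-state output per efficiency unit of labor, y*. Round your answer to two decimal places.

y* ≈ 1.76

In steady state, investment equals break-even investment: s·k^α = (n + g + δ)·k.
Rearranging, k^(1−α) = s / (n + g + δ).
k^0.54 = 0.28 / (0.031 + 0.014 + 0.099) = 0.28 / 0.144 = 1.9444
k* = 1.9444^(1/0.54) ≈ 3.4260
y* = (k*)^α = 3.4260^0.46 ≈ 1.7620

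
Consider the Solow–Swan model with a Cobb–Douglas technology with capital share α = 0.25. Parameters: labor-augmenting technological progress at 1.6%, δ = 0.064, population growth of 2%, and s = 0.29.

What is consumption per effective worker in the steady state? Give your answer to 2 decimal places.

c* ≈ 1.01

At the steady state, Δk = 0, so s·k^α = (n + g + δ)·k.
Dividing both sides by k: k^(1−α) = s / (n + g + δ).
k^0.75 = 0.29 / (0.020 + 0.016 + 0.064) = 0.29 / 0.100 = 2.9000
k* = 2.9000^(1/0.75) ≈ 4.1355
y* = (k*)^α = 4.1355^0.25 ≈ 1.4260
c* = (1 − s)·y* = (1 − 0.29) × 1.4260 ≈ 1.0125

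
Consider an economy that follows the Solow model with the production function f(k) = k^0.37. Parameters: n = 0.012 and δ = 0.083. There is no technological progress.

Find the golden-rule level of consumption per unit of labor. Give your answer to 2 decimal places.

c_gold ≈ 1.40

At the golden rule, f'(k) = n + δ, so α·k^(α−1) = n + δ and k_gold = (α/(n + δ))^(1/(1−α)).
k_gold = (0.37/0.095)^(1/0.63) = 3.8947^1.5873 ≈ 8.6548
c_gold = f(k_gold) − (n + δ)·k_gold = 2.2222 − 0.095×8.6548 ≈ 1.4000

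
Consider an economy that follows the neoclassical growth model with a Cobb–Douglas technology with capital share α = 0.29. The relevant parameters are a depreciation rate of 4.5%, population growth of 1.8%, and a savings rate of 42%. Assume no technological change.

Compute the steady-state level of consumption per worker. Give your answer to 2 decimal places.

At the steady state, Δk = 0, so s·k^α = (n + δ)·k.
Dividing both sides by k: k^(1−α) = s / (n + δ).
k^0.71 = 0.42 / (0.018 + 0.045) = 0.42 / 0.063 = 6.6667
k* = 6.6667^(1/0.71) ≈ 14.4690
y* = (k*)^α = 14.4690^0.29 ≈ 2.1703
c* = (1 − s)·y* = (1 − 0.42) × 2.1703 ≈ 1.2588

c* ≈ 1.26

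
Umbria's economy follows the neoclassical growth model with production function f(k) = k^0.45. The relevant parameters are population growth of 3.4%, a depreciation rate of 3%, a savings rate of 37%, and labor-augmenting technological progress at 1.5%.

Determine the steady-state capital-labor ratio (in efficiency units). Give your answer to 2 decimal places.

k* ≈ 16.57

At the steady state, Δk = 0, so s·k^α = (n + g + δ)·k.
Dividing both sides by k: k^(1−α) = s / (n + g + δ).
k^0.55 = 0.37 / (0.034 + 0.015 + 0.030) = 0.37 / 0.079 = 4.6835
k* = 4.6835^(1/0.55) ≈ 16.5661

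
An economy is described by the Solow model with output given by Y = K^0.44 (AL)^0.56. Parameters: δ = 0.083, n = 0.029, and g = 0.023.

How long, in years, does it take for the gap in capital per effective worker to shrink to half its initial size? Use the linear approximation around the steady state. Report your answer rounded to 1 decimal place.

about 9.2 years

Near the steady state the convergence rate is λ = (1 − α)(n + g + δ).
λ = (1 − 0.44) × 0.135 = 0.56 × 0.135 = 0.0756
Half-life = ln 2 / λ = 0.6931 / 0.0756 ≈ 9.17 years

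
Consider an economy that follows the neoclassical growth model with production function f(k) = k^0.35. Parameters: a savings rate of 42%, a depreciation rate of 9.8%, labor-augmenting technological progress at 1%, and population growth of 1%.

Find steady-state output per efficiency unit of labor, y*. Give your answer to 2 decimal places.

y* = 1.98

In steady state, investment equals break-even investment: s·k^α = (n + g + δ)·k.
Dividing both sides by k: k^(1−α) = s / (n + g + δ).
k^0.65 = 0.42 / (0.010 + 0.010 + 0.098) = 0.42 / 0.118 = 3.5593
k* = 3.5593^(1/0.65) ≈ 7.0510
y* = (k*)^α = 7.0510^0.35 ≈ 1.9810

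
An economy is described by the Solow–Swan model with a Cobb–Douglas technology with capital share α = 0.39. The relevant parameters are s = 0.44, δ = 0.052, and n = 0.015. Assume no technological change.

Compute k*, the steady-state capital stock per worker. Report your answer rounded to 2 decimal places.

k* = 21.88

Steady state requires s·f(k) = (n + δ)·k, i.e. s·k^α = (n + δ)·k.
Rearranging, k^(1−α) = s / (n + δ).
k^0.61 = 0.44 / (0.015 + 0.052) = 0.44 / 0.067 = 6.5672
k* = 6.5672^(1/0.61) ≈ 21.8760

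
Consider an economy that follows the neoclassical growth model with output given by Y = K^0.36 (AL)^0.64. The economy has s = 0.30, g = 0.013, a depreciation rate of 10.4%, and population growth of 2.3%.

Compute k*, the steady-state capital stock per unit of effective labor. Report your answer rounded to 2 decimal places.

Steady state requires s·f(k) = (n + g + δ)·k, i.e. s·k^α = (n + g + δ)·k.
Dividing both sides by k: k^(1−α) = s / (n + g + δ).
k^0.64 = 0.30 / (0.023 + 0.013 + 0.104) = 0.30 / 0.140 = 2.1429
k* = 2.1429^(1/0.64) ≈ 3.2900

k* ≈ 3.29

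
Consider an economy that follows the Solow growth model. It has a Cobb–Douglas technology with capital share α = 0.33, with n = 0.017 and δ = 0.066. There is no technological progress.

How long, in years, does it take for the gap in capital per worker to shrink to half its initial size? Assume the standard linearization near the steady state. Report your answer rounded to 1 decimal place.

Near the steady state the convergence rate is λ = (1 − α)(n + δ).
λ = (1 − 0.33) × 0.083 = 0.67 × 0.083 = 0.05561
Half-life = ln 2 / λ = 0.6931 / 0.05561 ≈ 12.46 years

t_½ ≈ 12.5 years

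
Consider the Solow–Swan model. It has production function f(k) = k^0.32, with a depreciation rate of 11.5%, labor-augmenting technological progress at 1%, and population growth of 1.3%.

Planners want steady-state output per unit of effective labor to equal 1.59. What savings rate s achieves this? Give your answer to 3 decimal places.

Steady state requires s·f(k) = (n + g + δ)·k, i.e. s·k^α = (n + g + δ)·k.
Since y* = [s/(n + g + δ)]^(α/(1−α)), we have s/(n + g + δ) = (y*)^((1−α)/α) = 1.59^2.125 = 2.6790.
Therefore s = 2.6790 × (n + g + δ) = 2.6790 × 0.138 = 0.3697.

s ≈ 0.370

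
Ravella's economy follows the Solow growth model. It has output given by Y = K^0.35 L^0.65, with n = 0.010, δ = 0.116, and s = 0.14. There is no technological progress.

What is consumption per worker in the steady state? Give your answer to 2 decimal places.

At the steady state, Δk = 0, so s·k^α = (n + δ)·k.
Dividing both sides by k: k^(1−α) = s / (n + δ).
k^0.65 = 0.14 / (0.010 + 0.116) = 0.14 / 0.126 = 1.1111
k* = 1.1111^(1/0.65) ≈ 1.1760
y* = (k*)^α = 1.1760^0.35 ≈ 1.0584
c* = (1 − s)·y* = (1 − 0.14) × 1.0584 ≈ 0.9102

c* = 0.91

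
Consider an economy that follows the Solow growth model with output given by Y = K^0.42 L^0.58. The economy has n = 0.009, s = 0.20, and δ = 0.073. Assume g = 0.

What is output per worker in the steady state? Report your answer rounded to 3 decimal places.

y* ≈ 1.907

In steady state, investment equals break-even investment: s·k^α = (n + δ)·k.
Rearranging, k^(1−α) = s / (n + δ).
k^0.58 = 0.20 / (0.009 + 0.073) = 0.20 / 0.082 = 2.4390
k* = 2.4390^(1/0.58) ≈ 4.6516
y* = (k*)^α = 4.6516^0.42 ≈ 1.9072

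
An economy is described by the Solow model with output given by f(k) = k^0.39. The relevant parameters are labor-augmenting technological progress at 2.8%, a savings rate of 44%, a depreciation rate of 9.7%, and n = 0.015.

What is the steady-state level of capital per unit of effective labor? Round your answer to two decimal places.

k* = 6.54

At the steady state, Δk = 0, so s·k^α = (n + g + δ)·k.
Rearranging, k^(1−α) = s / (n + g + δ).
k^0.61 = 0.44 / (0.015 + 0.028 + 0.097) = 0.44 / 0.140 = 3.1429
k* = 3.1429^(1/0.61) ≈ 6.5358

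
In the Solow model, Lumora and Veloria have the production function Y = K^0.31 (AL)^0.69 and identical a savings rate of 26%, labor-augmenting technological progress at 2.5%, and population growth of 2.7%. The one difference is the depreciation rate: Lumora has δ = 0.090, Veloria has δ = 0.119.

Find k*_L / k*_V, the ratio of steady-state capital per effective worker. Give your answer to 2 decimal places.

k*_L / k*_V ≈ 1.31

Steady-state k* = [s/(n + g + δ)]^(1/(1−α)), so the ratio is [ (s_L/(n + g + δ)_L) / (s_V/(n + g + δ)_V) ]^1.4493.
s_L/(n + g + δ)_L = 0.26/0.142 = 1.8310; s_V/(n + g + δ)_V = 0.26/0.171 = 1.5205.
Ratio = (1.8310/1.5205)^1.4493 = 1.2042^1.4493 ≈ 1.3091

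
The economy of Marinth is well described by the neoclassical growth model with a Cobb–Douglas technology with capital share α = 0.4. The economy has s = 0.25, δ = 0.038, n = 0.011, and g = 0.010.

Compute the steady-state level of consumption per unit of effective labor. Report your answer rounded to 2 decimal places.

c* ≈ 1.96

Steady state requires s·f(k) = (n + g + δ)·k, i.e. s·k^α = (n + g + δ)·k.
Rearranging, k^(1−α) = s / (n + g + δ).
k^0.6 = 0.25 / (0.011 + 0.010 + 0.038) = 0.25 / 0.059 = 4.2373
k* = 4.2373^(1/0.6) ≈ 11.0955
y* = (k*)^α = 11.0955^0.4 ≈ 2.6185
c* = (1 − s)·y* = (1 − 0.25) × 2.6185 ≈ 1.9639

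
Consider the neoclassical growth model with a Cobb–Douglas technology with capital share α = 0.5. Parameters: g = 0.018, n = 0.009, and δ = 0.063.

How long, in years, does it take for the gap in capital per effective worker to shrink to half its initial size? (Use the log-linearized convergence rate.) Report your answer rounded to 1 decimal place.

half-life ≈ 15.4 years

Near the steady state the convergence rate is λ = (1 − α)(n + g + δ).
λ = (1 − 0.5) × 0.090 = 0.5 × 0.090 = 0.0450
Half-life = ln 2 / λ = 0.6931 / 0.0450 ≈ 15.40 years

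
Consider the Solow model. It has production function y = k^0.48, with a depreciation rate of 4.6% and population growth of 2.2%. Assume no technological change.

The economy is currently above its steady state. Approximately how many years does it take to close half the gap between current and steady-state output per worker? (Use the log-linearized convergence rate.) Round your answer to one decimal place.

Near the steady state the convergence rate is λ = (1 − α)(n + δ).
λ = (1 − 0.48) × 0.068 = 0.52 × 0.068 = 0.03536
Half-life = ln 2 / λ = 0.6931 / 0.03536 ≈ 19.60 years

about 19.6 years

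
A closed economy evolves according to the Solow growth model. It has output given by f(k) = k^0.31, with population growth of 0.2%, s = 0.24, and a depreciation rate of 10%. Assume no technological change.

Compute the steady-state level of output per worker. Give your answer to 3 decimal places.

y* = 1.469

Steady state requires s·f(k) = (n + δ)·k, i.e. s·k^α = (n + δ)·k.
Dividing both sides by k: k^(1−α) = s / (n + δ).
k^0.69 = 0.24 / (0.002 + 0.100) = 0.24 / 0.102 = 2.3529
k* = 2.3529^(1/0.69) ≈ 3.4559
y* = (k*)^α = 3.4559^0.31 ≈ 1.4688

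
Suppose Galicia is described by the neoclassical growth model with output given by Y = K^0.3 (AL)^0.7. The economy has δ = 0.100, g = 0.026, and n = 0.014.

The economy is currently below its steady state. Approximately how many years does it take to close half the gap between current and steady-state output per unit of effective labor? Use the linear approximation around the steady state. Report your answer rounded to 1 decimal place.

half-life ≈ 7.1 years

Near the steady state the convergence rate is λ = (1 − α)(n + g + δ).
λ = (1 − 0.3) × 0.140 = 0.7 × 0.140 = 0.0980
Half-life = ln 2 / λ = 0.6931 / 0.0980 ≈ 7.07 years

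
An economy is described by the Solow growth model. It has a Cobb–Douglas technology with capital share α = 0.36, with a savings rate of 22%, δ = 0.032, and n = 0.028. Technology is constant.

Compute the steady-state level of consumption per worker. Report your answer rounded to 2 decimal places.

Steady state requires s·f(k) = (n + δ)·k, i.e. s·k^α = (n + δ)·k.
Rearranging, k^(1−α) = s / (n + δ).
k^0.64 = 0.22 / (0.028 + 0.032) = 0.22 / 0.060 = 3.6667
k* = 3.6667^(1/0.64) ≈ 7.6152
y* = (k*)^α = 7.6152^0.36 ≈ 2.0769
c* = (1 − s)·y* = (1 − 0.22) × 2.0769 ≈ 1.6200

c* = 1.62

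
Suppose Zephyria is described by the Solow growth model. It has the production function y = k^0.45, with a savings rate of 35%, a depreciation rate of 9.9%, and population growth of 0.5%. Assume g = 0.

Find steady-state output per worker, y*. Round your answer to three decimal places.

At the steady state, Δk = 0, so s·k^α = (n + δ)·k.
Dividing both sides by k: k^(1−α) = s / (n + δ).
k^0.55 = 0.35 / (0.005 + 0.099) = 0.35 / 0.104 = 3.3654
k* = 3.3654^(1/0.55) ≈ 9.0834
y* = (k*)^α = 9.0834^0.45 ≈ 2.6991

y* = 2.699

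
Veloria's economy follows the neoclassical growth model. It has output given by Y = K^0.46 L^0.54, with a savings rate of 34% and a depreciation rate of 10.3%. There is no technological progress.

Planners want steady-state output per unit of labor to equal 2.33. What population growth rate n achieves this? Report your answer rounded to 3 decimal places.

n ≈ 0.023

In steady state, investment equals break-even investment: s·k^α = (n + δ)·k.
Since y* = [s/(n + δ)]^(α/(1−α)), we have s/(n + δ) = (y*)^((1−α)/α) = 2.33^1.1739 = 2.6992.
Therefore n + δ = s / 2.6992 = 0.34 / 2.6992 = 0.1260, so n = 0.1260 − 0.103 = 0.0230.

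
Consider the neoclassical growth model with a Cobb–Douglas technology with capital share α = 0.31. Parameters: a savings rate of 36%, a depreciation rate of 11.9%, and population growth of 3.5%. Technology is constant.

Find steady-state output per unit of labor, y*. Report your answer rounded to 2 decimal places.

In steady state, investment equals break-even investment: s·k^α = (n + δ)·k.
Dividing both sides by k: k^(1−α) = s / (n + δ).
k^0.69 = 0.36 / (0.035 + 0.119) = 0.36 / 0.154 = 2.3377
k* = 2.3377^(1/0.69) ≈ 3.4235
y* = (k*)^α = 3.4235^0.31 ≈ 1.4645

y* = 1.46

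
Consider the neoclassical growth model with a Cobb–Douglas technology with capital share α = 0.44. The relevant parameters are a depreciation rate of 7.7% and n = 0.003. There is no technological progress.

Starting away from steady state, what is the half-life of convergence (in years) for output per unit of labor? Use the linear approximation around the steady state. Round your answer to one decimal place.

t_½ ≈ 15.5 years

Near the steady state the convergence rate is λ = (1 − α)(n + δ).
λ = (1 − 0.44) × 0.080 = 0.56 × 0.080 = 0.0448
Half-life = ln 2 / λ = 0.6931 / 0.0448 ≈ 15.47 years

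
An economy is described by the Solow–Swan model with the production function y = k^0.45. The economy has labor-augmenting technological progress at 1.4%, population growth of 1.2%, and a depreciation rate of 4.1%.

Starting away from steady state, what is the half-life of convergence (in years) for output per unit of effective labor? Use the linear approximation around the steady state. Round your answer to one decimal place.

Near the steady state the convergence rate is λ = (1 − α)(n + g + δ).
λ = (1 − 0.45) × 0.067 = 0.55 × 0.067 = 0.03685
Half-life = ln 2 / λ = 0.6931 / 0.03685 ≈ 18.81 years

half-life ≈ 18.8 years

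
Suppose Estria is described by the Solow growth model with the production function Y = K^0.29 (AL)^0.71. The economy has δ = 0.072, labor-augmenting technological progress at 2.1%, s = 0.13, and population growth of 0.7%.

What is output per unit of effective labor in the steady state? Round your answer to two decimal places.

y* ≈ 1.11

At the steady state, Δk = 0, so s·k^α = (n + g + δ)·k.
Rearranging, k^(1−α) = s / (n + g + δ).
k^0.71 = 0.13 / (0.007 + 0.021 + 0.072) = 0.13 / 0.100 = 1.3000
k* = 1.3000^(1/0.71) ≈ 1.4471
y* = (k*)^α = 1.4471^0.29 ≈ 1.1131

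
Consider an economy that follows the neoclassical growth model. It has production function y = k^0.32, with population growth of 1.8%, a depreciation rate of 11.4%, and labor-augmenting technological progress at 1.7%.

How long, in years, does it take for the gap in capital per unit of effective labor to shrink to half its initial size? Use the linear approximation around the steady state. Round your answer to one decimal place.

Near the steady state the convergence rate is λ = (1 − α)(n + g + δ).
λ = (1 − 0.32) × 0.149 = 0.68 × 0.149 = 0.10132
Half-life = ln 2 / λ = 0.6931 / 0.10132 ≈ 6.84 years

half-life ≈ 6.8 years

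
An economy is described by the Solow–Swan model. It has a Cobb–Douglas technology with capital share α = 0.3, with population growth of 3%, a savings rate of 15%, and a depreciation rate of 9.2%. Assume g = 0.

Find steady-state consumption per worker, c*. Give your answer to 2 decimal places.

c* = 0.93

Steady state requires s·f(k) = (n + δ)·k, i.e. s·k^α = (n + δ)·k.
Dividing both sides by k: k^(1−α) = s / (n + δ).
k^0.7 = 0.15 / (0.030 + 0.092) = 0.15 / 0.122 = 1.2295
k* = 1.2295^(1/0.7) ≈ 1.3433
y* = (k*)^α = 1.3433^0.3 ≈ 1.0926
c* = (1 − s)·y* = (1 − 0.15) × 1.0926 ≈ 0.9287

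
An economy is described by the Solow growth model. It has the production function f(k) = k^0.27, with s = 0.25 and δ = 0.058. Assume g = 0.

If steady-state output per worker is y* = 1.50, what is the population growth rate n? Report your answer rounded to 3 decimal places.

n ≈ 0.026

Steady state requires s·f(k) = (n + δ)·k, i.e. s·k^α = (n + δ)·k.
Since y* = [s/(n + δ)]^(α/(1−α)), we have s/(n + δ) = (y*)^((1−α)/α) = 1.50^2.7037 = 2.9929.
Therefore n + δ = s / 2.9929 = 0.25 / 2.9929 = 0.0835, so n = 0.0835 − 0.058 = 0.0255.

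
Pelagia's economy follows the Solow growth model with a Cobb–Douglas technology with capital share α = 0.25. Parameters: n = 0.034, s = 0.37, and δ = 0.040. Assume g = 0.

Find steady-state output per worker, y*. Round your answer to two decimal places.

In steady state, investment equals break-even investment: s·k^α = (n + δ)·k.
Rearranging, k^(1−α) = s / (n + δ).
k^0.75 = 0.37 / (0.034 + 0.040) = 0.37 / 0.074 = 5.0000
k* = 5.0000^(1/0.75) ≈ 8.5499
y* = (k*)^α = 8.5499^0.25 ≈ 1.7100

y* = 1.71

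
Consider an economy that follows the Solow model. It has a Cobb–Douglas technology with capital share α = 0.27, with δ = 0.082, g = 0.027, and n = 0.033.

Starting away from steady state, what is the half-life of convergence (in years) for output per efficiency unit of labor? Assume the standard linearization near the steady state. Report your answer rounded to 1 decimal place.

about 6.7 years

Near the steady state the convergence rate is λ = (1 − α)(n + g + δ).
λ = (1 − 0.27) × 0.142 = 0.73 × 0.142 = 0.10366
Half-life = ln 2 / λ = 0.6931 / 0.10366 ≈ 6.69 years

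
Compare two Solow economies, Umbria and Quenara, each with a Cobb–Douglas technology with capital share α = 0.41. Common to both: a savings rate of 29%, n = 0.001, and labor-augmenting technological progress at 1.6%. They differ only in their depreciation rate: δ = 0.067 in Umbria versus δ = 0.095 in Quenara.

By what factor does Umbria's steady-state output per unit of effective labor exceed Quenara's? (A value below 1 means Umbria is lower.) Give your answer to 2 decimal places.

y*_U / y*_Q ≈ 1.22

Steady-state y* = [s/(n + g + δ)]^(α/(1−α)), so the ratio is [ (s_U/(n + g + δ)_U) / (s_Q/(n + g + δ)_Q) ]^0.6949.
s_U/(n + g + δ)_U = 0.29/0.084 = 3.4524; s_Q/(n + g + δ)_Q = 0.29/0.112 = 2.5893.
Ratio = (3.4524/2.5893)^0.6949 = 1.3333^0.6949 ≈ 1.2213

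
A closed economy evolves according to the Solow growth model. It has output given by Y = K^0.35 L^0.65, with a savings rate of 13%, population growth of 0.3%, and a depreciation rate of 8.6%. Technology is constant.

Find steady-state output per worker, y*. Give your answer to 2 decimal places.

y* ≈ 1.23

At the steady state, Δk = 0, so s·k^α = (n + δ)·k.
Dividing both sides by k: k^(1−α) = s / (n + δ).
k^0.65 = 0.13 / (0.003 + 0.086) = 0.13 / 0.089 = 1.4607
k* = 1.4607^(1/0.65) ≈ 1.7913
y* = (k*)^α = 1.7913^0.35 ≈ 1.2263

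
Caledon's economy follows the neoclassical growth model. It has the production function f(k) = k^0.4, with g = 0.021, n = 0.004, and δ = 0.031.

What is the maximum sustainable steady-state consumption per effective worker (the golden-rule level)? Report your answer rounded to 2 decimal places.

c_gold ≈ 2.23

At the golden rule, f'(k) = n + g + δ, so α·k^(α−1) = n + g + δ and k_gold = (α/(n + g + δ))^(1/(1−α)).
k_gold = (0.4/0.056)^(1/0.6) = 7.1429^1.6667 ≈ 26.4943
c_gold = f(k_gold) − (n + g + δ)·k_gold = 3.7090 − 0.056×26.4943 ≈ 2.2253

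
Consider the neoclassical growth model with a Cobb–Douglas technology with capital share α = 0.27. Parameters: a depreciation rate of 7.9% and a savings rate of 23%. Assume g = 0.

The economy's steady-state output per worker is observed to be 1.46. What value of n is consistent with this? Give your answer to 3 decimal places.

n ≈ 0.004

In steady state, investment equals break-even investment: s·k^α = (n + δ)·k.
Since y* = [s/(n + δ)]^(α/(1−α)), we have s/(n + δ) = (y*)^((1−α)/α) = 1.46^2.7037 = 2.7820.
Therefore n + δ = s / 2.7820 = 0.23 / 2.7820 = 0.0827, so n = 0.0827 − 0.079 = 0.0037.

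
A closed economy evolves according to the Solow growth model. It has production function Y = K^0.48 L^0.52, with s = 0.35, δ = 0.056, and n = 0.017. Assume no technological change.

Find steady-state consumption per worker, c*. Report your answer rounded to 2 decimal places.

c* ≈ 2.76

Steady state requires s·f(k) = (n + δ)·k, i.e. s·k^α = (n + δ)·k.
Dividing both sides by k: k^(1−α) = s / (n + δ).
k^0.52 = 0.35 / (0.017 + 0.056) = 0.35 / 0.073 = 4.7945
k* = 4.7945^(1/0.52) ≈ 20.3761
y* = (k*)^α = 20.3761^0.48 ≈ 4.2499
c* = (1 − s)·y* = (1 − 0.35) × 4.2499 ≈ 2.7624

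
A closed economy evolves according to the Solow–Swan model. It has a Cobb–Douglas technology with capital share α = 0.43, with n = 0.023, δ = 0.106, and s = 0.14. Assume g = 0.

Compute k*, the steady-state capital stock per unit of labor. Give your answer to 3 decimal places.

k* = 1.154

Steady state requires s·f(k) = (n + δ)·k, i.e. s·k^α = (n + δ)·k.
Rearranging, k^(1−α) = s / (n + δ).
k^0.57 = 0.14 / (0.023 + 0.106) = 0.14 / 0.129 = 1.0853
k* = 1.0853^(1/0.57) ≈ 1.1544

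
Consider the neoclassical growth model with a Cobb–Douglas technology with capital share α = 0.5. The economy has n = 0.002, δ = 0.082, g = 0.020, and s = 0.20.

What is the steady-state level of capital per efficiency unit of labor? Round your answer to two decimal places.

Steady state requires s·f(k) = (n + g + δ)·k, i.e. s·k^α = (n + g + δ)·k.
Rearranging, k^(1−α) = s / (n + g + δ).
k^0.5 = 0.20 / (0.002 + 0.020 + 0.082) = 0.20 / 0.104 = 1.9231
k* = 1.9231^(1/0.5) ≈ 3.6983

k* = 3.70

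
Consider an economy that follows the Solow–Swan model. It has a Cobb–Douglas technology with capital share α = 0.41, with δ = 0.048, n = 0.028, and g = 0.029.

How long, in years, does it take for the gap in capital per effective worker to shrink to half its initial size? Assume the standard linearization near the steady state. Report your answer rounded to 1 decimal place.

half-life ≈ 11.2 years

Near the steady state the convergence rate is λ = (1 − α)(n + g + δ).
λ = (1 − 0.41) × 0.105 = 0.59 × 0.105 = 0.06195
Half-life = ln 2 / λ = 0.6931 / 0.06195 ≈ 11.19 years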